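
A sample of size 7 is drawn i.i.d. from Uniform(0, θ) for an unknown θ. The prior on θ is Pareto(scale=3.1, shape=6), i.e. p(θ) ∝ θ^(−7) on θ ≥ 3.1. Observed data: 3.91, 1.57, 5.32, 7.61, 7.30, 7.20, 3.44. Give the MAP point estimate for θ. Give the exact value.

θ̂_MAP = 7.61

The Uniform(0, θ) likelihood is θ^(−n) for θ ≥ max(xᵢ), zero otherwise. Here max(xᵢ) = 7.61.
Posterior ∝ θ^(−7) · θ^(−7) = θ^(−14) on θ ≥ max(3.1, 7.61) = 7.61.
This density is strictly decreasing in θ, so the posterior mode lies at the lower boundary of the support.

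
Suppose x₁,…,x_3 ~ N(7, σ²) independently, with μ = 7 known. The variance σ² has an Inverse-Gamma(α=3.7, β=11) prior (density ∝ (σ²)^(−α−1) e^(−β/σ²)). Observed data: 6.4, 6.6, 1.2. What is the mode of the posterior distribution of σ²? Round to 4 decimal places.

Sum of squared deviations about the known mean: SS = (6.4−7)² + (6.6−7)² + (1.2−7)² = 34.16.
The Normal likelihood contributes (σ²)^(−n/2) exp(−SS/(2σ²)), so the posterior is Inverse-Gamma(α + n/2, β + SS/2) = Inverse-Gamma(5.2, 28.08).
The mode of Inverse-Gamma(a, b) is b/(a+1) = 28.08/6.2 ≈ 4.5290.

σ̂²_MAP = 4.5290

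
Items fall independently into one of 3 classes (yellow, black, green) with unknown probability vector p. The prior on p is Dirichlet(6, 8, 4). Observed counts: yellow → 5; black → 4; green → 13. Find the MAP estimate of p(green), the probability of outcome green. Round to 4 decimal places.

MAP estimate of p(green) = 0.4324

The posterior is Dirichlet(αᵢ + nᵢ) = Dirichlet(11, 12, 17).
For a Dirichlet(a₁,…,a_K) with all aᵢ > 1, the mode has j-th component (aⱼ − 1)/(Σaᵢ − K).
Here Σaᵢ = 40 and K = 3, so p(green) = (17 − 1)/(40 − 3) = 16/37 ≈ 0.4324.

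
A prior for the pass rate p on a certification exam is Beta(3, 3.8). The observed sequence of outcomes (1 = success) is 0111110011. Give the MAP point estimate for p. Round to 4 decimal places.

Prior: Beta(3, 3.8).
Data: 7 successes in 10 trials (from the sequence). The binomial likelihood contributes p^7(1−p)^3, so the posterior is Beta(3+7, 3.8+3) = Beta(10, 6.8).
For Beta(a, b) with a, b > 1 the mode is (a−1)/(a+b−2) = 9/14.8 ≈ 0.6081.

p̂_MAP = 0.6081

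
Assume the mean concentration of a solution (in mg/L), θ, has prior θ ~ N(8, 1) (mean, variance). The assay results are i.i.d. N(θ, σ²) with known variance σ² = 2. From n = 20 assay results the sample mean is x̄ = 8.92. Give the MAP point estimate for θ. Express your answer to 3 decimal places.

n = 20, x̄ = 8.92.
For a Normal prior and Normal likelihood with known variance, the posterior is Normal; its mode equals its mean, the precision-weighted average.
Prior precision 1/σ₀² = 1/1 = 1; data precision n/σ² = 20/2 = 10.
θ̂ = (1·8 + 10·8.92) / (1 + 10) = 97.2/11 = 486/55 ≈ 8.836.

θ̂_MAP = 8.836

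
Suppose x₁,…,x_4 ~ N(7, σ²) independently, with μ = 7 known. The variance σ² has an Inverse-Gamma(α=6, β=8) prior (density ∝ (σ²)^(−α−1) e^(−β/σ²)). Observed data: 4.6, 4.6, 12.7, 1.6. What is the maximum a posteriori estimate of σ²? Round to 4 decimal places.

Sum of squared deviations about the known mean: SS = (4.6−7)² + (4.6−7)² + (12.7−7)² + (1.6−7)² = 73.17.
The Normal likelihood contributes (σ²)^(−n/2) exp(−SS/(2σ²)), so the posterior is Inverse-Gamma(α + n/2, β + SS/2) = Inverse-Gamma(8, 44.585).
The mode of Inverse-Gamma(a, b) is b/(a+1) = 44.585/9 ≈ 4.9539.

σ̂²_MAP = 4.9539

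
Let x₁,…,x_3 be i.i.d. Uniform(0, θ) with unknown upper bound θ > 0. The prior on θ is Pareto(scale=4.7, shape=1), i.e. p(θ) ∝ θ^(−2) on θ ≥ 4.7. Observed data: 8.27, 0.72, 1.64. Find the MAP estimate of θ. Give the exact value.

θ̂_MAP = 8.27

The Uniform(0, θ) likelihood is θ^(−n) for θ ≥ max(xᵢ), zero otherwise. Here max(xᵢ) = 8.27.
Posterior ∝ θ^(−2) · θ^(−3) = θ^(−5) on θ ≥ max(4.7, 8.27) = 8.27.
This density is strictly decreasing in θ, so the posterior mode lies at the lower boundary of the support.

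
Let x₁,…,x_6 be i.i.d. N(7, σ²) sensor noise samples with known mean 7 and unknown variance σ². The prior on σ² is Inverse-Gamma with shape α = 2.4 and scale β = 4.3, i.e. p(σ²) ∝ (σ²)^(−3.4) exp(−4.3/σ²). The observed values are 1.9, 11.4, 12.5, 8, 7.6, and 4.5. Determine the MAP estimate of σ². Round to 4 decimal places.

σ̂²_MAP = 7.1742

Sum of squared deviations about the known mean: SS = (1.9−7)² + (11.4−7)² + (12.5−7)² + (8−7)² + (7.6−7)² + (4.5−7)² = 83.23.
The Normal likelihood contributes (σ²)^(−n/2) exp(−SS/(2σ²)), so the posterior is Inverse-Gamma(α + n/2, β + SS/2) = Inverse-Gamma(5.4, 45.915).
The mode of Inverse-Gamma(a, b) is b/(a+1) = 45.915/6.4 ≈ 7.1742.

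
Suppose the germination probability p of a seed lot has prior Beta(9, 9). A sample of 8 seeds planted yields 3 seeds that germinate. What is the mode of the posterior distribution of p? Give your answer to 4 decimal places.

p̂_MAP = 0.4583

Prior: Beta(9, 9).
Data: 3 successes in 8 trials. The binomial likelihood contributes p^3(1−p)^5, so the posterior is Beta(9+3, 9+5) = Beta(12, 14).
For Beta(a, b) with a, b > 1 the mode is (a−1)/(a+b−2) = 11/24 ≈ 0.4583.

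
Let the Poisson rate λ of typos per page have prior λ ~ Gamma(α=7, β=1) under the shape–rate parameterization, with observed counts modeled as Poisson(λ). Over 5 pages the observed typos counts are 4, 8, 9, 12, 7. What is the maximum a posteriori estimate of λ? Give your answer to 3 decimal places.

λ̂_MAP = 7.667

Σxᵢ = 4+8+9+12+7 = 40, with n = 5.
Posterior ∝ λ^6e^(−1λ) · λ^40e^(−5λ) = λ^46e^(−6λ), i.e. Gamma(shape=47, rate=6).
The mode of a Gamma(a, b) with a ≥ 1 (shape–rate) is (a−1)/b = 46/6 ≈ 7.667.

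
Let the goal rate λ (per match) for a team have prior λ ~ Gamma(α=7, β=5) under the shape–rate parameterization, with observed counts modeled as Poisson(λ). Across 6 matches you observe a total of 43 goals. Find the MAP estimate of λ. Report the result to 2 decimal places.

λ̂_MAP = 4.45

Σxᵢ = 43, n = 6.
Posterior ∝ λ^6e^(−5λ) · λ^43e^(−6λ) = λ^49e^(−11λ), i.e. Gamma(shape=50, rate=11).
The mode of a Gamma(a, b) with a ≥ 1 (shape–rate) is (a−1)/b = 49/11 ≈ 4.45.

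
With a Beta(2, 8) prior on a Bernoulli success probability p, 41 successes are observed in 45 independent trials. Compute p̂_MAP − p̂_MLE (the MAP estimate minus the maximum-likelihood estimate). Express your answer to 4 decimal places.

Posterior is Beta(43, 12); MAP = (43−1)/(55−2) = 42/53 ≈ 0.79245.
MLE ignores the prior: p̂_MLE = k/n = 41/45 ≈ 0.91111.
Difference = 42/53 − 41/45 = -283/2385 ≈ -0.1187.

MAP − MLE = -0.1187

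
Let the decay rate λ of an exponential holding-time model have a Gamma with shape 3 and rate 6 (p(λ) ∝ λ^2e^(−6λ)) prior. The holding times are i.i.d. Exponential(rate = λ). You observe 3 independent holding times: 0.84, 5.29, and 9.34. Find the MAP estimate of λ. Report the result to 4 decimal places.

The Exponential(rate=λ) likelihood is ∝ λ^n e^(−λΣtᵢ). Here n = 3 and Σtᵢ = 0.84 + 5.29 + 9.34 = 15.47.
Posterior ∝ λ^2e^(−6λ) · λ^3e^(−15.47λ) = λ^5e^(−21.47λ), i.e. Gamma(6, 21.47).
Mode = (a−1)/b = 5/21.47 ≈ 0.2329.

λ̂_MAP = 0.2329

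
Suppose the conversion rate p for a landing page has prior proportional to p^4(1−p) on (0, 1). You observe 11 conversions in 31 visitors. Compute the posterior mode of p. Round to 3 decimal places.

The prior density ∝ p^4(1−p)^1 is the kernel of Beta(5, 2).
Data: 11 successes in 31 trials. The binomial likelihood contributes p^11(1−p)^20, so the posterior is Beta(5+11, 2+20) = Beta(16, 22).
For Beta(a, b) with a, b > 1 the mode is (a−1)/(a+b−2) = 15/36 ≈ 0.417.

p̂_MAP = 0.417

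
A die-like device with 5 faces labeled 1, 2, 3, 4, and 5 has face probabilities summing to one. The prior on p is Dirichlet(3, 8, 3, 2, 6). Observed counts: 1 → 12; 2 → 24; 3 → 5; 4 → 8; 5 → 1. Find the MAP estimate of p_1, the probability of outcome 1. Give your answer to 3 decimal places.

The posterior is Dirichlet(αᵢ + nᵢ) = Dirichlet(15, 32, 8, 10, 7).
For a Dirichlet(a₁,…,a_K) with all aᵢ > 1, the mode has j-th component (aⱼ − 1)/(Σaᵢ − K).
Here Σaᵢ = 72 and K = 5, so p_1 = (15 − 1)/(72 − 5) = 14/67 ≈ 0.209.

MAP estimate: 0.209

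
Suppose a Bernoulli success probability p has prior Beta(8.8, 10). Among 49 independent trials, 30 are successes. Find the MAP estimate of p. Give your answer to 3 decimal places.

Prior: Beta(8.8, 10).
Data: 30 successes in 49 trials. The binomial likelihood contributes p^30(1−p)^19, so the posterior is Beta(8.8+30, 10+19) = Beta(38.8, 29).
For Beta(a, b) with a, b > 1 the mode is (a−1)/(a+b−2) = 37.8/65.8 ≈ 0.574.

p̂_MAP = 0.574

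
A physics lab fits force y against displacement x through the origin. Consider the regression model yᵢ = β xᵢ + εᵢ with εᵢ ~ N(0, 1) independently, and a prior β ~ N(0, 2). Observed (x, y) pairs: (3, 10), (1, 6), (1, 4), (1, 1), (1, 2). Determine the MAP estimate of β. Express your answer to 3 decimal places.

log p(β | y) = −Σ(yᵢ − βxᵢ)²/(2·1) − β²/(2·2) + const.
Setting the derivative to zero: Σxᵢ(yᵢ − βxᵢ)/1 − β/2 = 0, so β = Σxᵢyᵢ / (Σxᵢ² + σ²/τ²).
Σxᵢyᵢ = 3·10 + 1·6 + 1·4 + 1·1 + 1·2 = 43; Σxᵢ² = 13; σ²/τ² = 0.5.
β̂_MAP = 43 / (13 + 0.5) = 43/13.5 ≈ 3.185.

β̂_MAP = 3.185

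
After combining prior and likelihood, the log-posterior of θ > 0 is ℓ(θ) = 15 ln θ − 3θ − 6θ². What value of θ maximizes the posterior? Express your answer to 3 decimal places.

ℓ'(θ) = 15/θ − 3 − 12θ. Setting this to zero and multiplying by θ: 12θ² + 3θ − 15 = 0.
θ = (−3 + √(3² + 4·12·15)) / (2·12) = (−3 + √729) / 24 = (−3 + 27)/24 = 1.
ℓ''(θ) = −15/θ² − 12 < 0, confirming a maximum.

θ̂_MAP = 1.000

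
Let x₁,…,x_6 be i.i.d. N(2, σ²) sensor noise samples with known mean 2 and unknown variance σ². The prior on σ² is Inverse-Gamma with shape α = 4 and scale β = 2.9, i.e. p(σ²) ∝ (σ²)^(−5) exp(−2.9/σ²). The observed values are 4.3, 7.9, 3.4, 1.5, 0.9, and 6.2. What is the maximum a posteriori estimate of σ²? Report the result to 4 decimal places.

σ̂²_MAP = 4.1850

Sum of squared deviations about the known mean: SS = (4.3−2)² + (7.9−2)² + (3.4−2)² + (1.5−2)² + (0.9−2)² + (6.2−2)² = 61.16.
The Normal likelihood contributes (σ²)^(−n/2) exp(−SS/(2σ²)), so the posterior is Inverse-Gamma(α + n/2, β + SS/2) = Inverse-Gamma(7, 33.48).
The mode of Inverse-Gamma(a, b) is b/(a+1) = 33.48/8 ≈ 4.1850.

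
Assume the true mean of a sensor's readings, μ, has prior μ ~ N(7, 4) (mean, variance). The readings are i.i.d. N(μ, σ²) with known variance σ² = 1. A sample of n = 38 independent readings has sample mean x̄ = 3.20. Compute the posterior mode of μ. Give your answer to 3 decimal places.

n = 38, x̄ = 3.20.
For a Normal prior and Normal likelihood with known variance, the posterior is Normal; its mode equals its mean, the precision-weighted average.
Prior precision 1/σ₀² = 1/4 = 0.25; data precision n/σ² = 38/1 = 38.
μ̂ = (0.25·7 + 38·3.2) / (0.25 + 38) = 123.35/38.25 = 2467/765 ≈ 3.225.

μ̂_MAP = 3.225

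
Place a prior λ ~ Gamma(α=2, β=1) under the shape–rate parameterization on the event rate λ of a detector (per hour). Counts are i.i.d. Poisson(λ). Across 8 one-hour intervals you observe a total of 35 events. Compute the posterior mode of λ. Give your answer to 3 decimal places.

λ̂_MAP = 4.000

Σxᵢ = 35, n = 8.
Posterior ∝ λe^(−1λ) · λ^35e^(−8λ) = λ^36e^(−9λ), i.e. Gamma(shape=37, rate=9).
The mode of a Gamma(a, b) with a ≥ 1 (shape–rate) is (a−1)/b = 36/9 ≈ 4.000.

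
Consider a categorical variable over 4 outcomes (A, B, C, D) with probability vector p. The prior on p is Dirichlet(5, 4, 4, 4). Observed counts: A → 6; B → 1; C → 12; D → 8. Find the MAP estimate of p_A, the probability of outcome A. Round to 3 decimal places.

The posterior is Dirichlet(αᵢ + nᵢ) = Dirichlet(11, 5, 16, 12).
For a Dirichlet(a₁,…,a_K) with all aᵢ > 1, the mode has j-th component (aⱼ − 1)/(Σaᵢ − K).
Here Σaᵢ = 44 and K = 4, so p_A = (11 − 1)/(44 − 4) = 10/40 ≈ 0.250.

MAP estimate of p_A = 0.250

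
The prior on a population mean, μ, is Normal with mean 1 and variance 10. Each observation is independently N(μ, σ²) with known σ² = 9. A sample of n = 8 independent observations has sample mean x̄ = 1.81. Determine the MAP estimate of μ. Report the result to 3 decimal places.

n = 8, x̄ = 1.81.
For a Normal prior and Normal likelihood with known variance, the posterior is Normal; its mode equals its mean, the precision-weighted average.
Prior precision 1/σ₀² = 1/10 = 0.1; data precision n/σ² = 8/9.
μ̂ = (0.1·1 + (8/9)·1.81) / (0.1 + 8/9) = (769/450)/(89/90) = 769/445 ≈ 1.728.

μ̂_MAP = 1.728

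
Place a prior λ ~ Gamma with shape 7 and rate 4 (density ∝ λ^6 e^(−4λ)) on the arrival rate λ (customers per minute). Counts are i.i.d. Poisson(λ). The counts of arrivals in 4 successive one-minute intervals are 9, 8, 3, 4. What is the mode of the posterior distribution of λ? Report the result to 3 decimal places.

λ̂_MAP = 3.750

Σxᵢ = 9+8+3+4 = 24, with n = 4.
Posterior ∝ λ^6e^(−4λ) · λ^24e^(−4λ) = λ^30e^(−8λ), i.e. Gamma(shape=31, rate=8).
The mode of a Gamma(a, b) with a ≥ 1 (shape–rate) is (a−1)/b = 30/8 ≈ 3.750.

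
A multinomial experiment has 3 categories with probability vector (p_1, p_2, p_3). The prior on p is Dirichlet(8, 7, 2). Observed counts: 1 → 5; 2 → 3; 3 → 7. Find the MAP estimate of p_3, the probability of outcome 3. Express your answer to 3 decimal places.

MAP estimate: 0.276

The posterior is Dirichlet(αᵢ + nᵢ) = Dirichlet(13, 10, 9).
For a Dirichlet(a₁,…,a_K) with all aᵢ > 1, the mode has j-th component (aⱼ − 1)/(Σaᵢ − K).
Here Σaᵢ = 32 and K = 3, so p_3 = (9 − 1)/(32 − 3) = 8/29 ≈ 0.276.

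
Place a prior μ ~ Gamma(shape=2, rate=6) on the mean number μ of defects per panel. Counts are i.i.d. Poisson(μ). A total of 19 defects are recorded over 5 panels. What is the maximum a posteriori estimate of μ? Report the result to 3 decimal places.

μ̂_MAP = 1.818

Σxᵢ = 19, n = 5.
Posterior ∝ μe^(−6μ) · μ^19e^(−5μ) = μ^20e^(−11μ), i.e. Gamma(shape=21, rate=11).
The mode of a Gamma(a, b) with a ≥ 1 (shape–rate) is (a−1)/b = 20/11 ≈ 1.818.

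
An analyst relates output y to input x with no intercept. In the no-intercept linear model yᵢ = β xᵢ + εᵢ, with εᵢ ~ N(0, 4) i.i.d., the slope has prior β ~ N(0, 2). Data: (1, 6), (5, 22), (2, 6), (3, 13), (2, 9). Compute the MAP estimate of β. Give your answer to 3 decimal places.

log p(β | y) = −Σ(yᵢ − βxᵢ)²/(2·4) − β²/(2·2) + const.
Setting the derivative to zero: Σxᵢ(yᵢ − βxᵢ)/4 − β/2 = 0, so β = Σxᵢyᵢ / (Σxᵢ² + σ²/τ²).
Σxᵢyᵢ = 1·6 + 5·22 + 2·6 + 3·13 + 2·9 = 185; Σxᵢ² = 43; σ²/τ² = 2.
β̂_MAP = 185 / (43 + 2) = 185/45 ≈ 4.111.

β̂_MAP = 4.111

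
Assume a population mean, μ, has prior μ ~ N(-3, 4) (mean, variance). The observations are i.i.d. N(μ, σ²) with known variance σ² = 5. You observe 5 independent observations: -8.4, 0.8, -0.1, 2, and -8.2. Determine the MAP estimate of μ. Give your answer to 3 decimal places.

μ̂_MAP = -2.824

n = 5; x̄ = ((-8.4) + 0.8 + (-0.1) + 2 + (-8.2))/5 = -13.9/5 = -2.78.
For a Normal prior and Normal likelihood with known variance, the posterior is Normal; its mode equals its mean, the precision-weighted average.
Prior precision 1/σ₀² = 1/4 = 0.25; data precision n/σ² = 5/5 = 1.
μ̂ = (0.25·(-3) + 1·(-2.78)) / (0.25 + 1) = (-3.53)/1.25 = -2.824.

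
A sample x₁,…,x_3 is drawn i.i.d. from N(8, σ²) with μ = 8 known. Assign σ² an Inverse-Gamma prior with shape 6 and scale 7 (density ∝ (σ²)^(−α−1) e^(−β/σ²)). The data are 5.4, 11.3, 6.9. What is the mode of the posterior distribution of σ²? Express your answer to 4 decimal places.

σ̂²_MAP = 1.9329

Sum of squared deviations about the known mean: SS = (5.4−8)² + (11.3−8)² + (6.9−8)² = 18.86.
The Normal likelihood contributes (σ²)^(−n/2) exp(−SS/(2σ²)), so the posterior is Inverse-Gamma(α + n/2, β + SS/2) = Inverse-Gamma(7.5, 16.43).
The mode of Inverse-Gamma(a, b) is b/(a+1) = 16.43/8.5 ≈ 1.9329.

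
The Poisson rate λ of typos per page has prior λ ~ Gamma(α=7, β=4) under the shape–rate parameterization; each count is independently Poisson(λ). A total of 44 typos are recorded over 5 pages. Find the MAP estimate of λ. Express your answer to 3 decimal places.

λ̂_MAP = 5.556

Σxᵢ = 44, n = 5.
Posterior ∝ λ^6e^(−4λ) · λ^44e^(−5λ) = λ^50e^(−9λ), i.e. Gamma(shape=51, rate=9).
The mode of a Gamma(a, b) with a ≥ 1 (shape–rate) is (a−1)/b = 50/9 ≈ 5.556.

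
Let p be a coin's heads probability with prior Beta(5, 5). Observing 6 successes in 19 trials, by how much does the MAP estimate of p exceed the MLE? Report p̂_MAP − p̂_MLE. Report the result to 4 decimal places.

Posterior is Beta(11, 18); MAP = (11−1)/(29−2) = 10/27 ≈ 0.37037.
MLE ignores the prior: p̂_MLE = k/n = 6/19 ≈ 0.31579.
Difference = 10/27 − 6/19 = 28/513 ≈ 0.0546.

MAP − MLE = 0.0546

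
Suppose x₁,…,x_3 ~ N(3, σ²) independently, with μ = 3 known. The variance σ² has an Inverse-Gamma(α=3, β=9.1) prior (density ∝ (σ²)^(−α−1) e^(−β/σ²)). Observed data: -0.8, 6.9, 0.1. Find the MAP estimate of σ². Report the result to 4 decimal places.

σ̂²_MAP = 5.1145

Sum of squared deviations about the known mean: SS = (-0.8−3)² + (6.9−3)² + (0.1−3)² = 38.06.
The Normal likelihood contributes (σ²)^(−n/2) exp(−SS/(2σ²)), so the posterior is Inverse-Gamma(α + n/2, β + SS/2) = Inverse-Gamma(4.5, 28.13).
The mode of Inverse-Gamma(a, b) is b/(a+1) = 28.13/5.5 ≈ 5.1145.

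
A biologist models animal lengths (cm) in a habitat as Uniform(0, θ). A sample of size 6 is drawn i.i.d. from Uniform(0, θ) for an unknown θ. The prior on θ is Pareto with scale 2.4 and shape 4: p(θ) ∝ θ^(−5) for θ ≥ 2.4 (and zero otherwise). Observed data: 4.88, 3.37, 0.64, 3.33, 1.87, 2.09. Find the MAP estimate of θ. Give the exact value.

The Uniform(0, θ) likelihood is θ^(−n) for θ ≥ max(xᵢ), zero otherwise. Here max(xᵢ) = 4.88.
Posterior ∝ θ^(−5) · θ^(−6) = θ^(−11) on θ ≥ max(2.4, 4.88) = 4.88.
This density is strictly decreasing in θ, so the posterior mode lies at the lower boundary of the support.

θ̂_MAP = 4.88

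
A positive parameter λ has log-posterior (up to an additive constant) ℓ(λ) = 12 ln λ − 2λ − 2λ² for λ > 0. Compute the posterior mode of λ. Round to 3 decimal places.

λ̂_MAP = 1.500

ℓ'(λ) = 12/λ − 2 − 4λ. Setting this to zero and multiplying by λ: 4λ² + 2λ − 12 = 0.
λ = (−2 + √(2² + 4·4·12)) / (2·4) = (−2 + √196) / 8 = (−2 + 14)/8 = 3/2.
ℓ''(λ) = −12/λ² − 4 < 0, confirming a maximum.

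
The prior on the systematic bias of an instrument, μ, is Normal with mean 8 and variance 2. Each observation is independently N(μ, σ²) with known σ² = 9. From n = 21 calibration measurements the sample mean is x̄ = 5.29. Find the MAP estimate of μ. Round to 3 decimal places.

n = 21, x̄ = 5.29.
For a Normal prior and Normal likelihood with known variance, the posterior is Normal; its mode equals its mean, the precision-weighted average.
Prior precision 1/σ₀² = 1/2 = 0.5; data precision n/σ² = 21/9 = 7/3.
μ̂ = (0.5·8 + (7/3)·5.29) / (0.5 + 7/3) = (4903/300)/(17/6) = 4903/850 ≈ 5.768.

μ̂_MAP = 5.768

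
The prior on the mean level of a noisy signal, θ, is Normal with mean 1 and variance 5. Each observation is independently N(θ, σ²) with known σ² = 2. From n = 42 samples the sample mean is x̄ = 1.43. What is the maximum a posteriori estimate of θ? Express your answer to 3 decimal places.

θ̂_MAP = 1.426

n = 42, x̄ = 1.43.
For a Normal prior and Normal likelihood with known variance, the posterior is Normal; its mode equals its mean, the precision-weighted average.
Prior precision 1/σ₀² = 1/5 = 0.2; data precision n/σ² = 42/2 = 21.
θ̂ = (0.2·1 + 21·1.43) / (0.2 + 21) = 30.23/21.2 = 3023/2120 ≈ 1.426.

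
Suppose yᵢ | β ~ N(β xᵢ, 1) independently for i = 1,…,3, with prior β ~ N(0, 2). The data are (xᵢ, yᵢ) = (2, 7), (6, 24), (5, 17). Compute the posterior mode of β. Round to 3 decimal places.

β̂_MAP = 3.710

log p(β | y) = −Σ(yᵢ − βxᵢ)²/(2·1) − β²/(2·2) + const.
Setting the derivative to zero: Σxᵢ(yᵢ − βxᵢ)/1 − β/2 = 0, so β = Σxᵢyᵢ / (Σxᵢ² + σ²/τ²).
Σxᵢyᵢ = 2·7 + 6·24 + 5·17 = 243; Σxᵢ² = 65; σ²/τ² = 0.5.
β̂_MAP = 243 / (65 + 0.5) = 243/65.5 ≈ 3.710.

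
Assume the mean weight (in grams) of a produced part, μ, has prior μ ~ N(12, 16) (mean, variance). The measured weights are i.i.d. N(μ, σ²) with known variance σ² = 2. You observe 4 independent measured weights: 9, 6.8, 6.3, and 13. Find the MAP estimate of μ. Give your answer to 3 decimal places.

μ̂_MAP = 8.873

n = 4; x̄ = (9 + 6.8 + 6.3 + 13)/4 = 35.1/4 = 8.775.
For a Normal prior and Normal likelihood with known variance, the posterior is Normal; its mode equals its mean, the precision-weighted average.
Prior precision 1/σ₀² = 1/16 = 0.0625; data precision n/σ² = 4/2 = 2.
μ̂ = (0.0625·12 + 2·8.775) / (0.0625 + 2) = 18.3/2.0625 = 488/55 ≈ 8.873.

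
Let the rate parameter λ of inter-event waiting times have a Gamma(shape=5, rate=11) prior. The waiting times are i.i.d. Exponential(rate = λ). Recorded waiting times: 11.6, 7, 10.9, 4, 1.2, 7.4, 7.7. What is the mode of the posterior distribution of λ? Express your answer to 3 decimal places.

λ̂_MAP = 0.181

The Exponential(rate=λ) likelihood is ∝ λ^n e^(−λΣtᵢ). Here n = 7 and Σtᵢ = 11.6 + 7 + 10.9 + 4 + 1.2 + 7.4 + 7.7 = 49.8.
Posterior ∝ λ^4e^(−11λ) · λ^7e^(−49.8λ) = λ^11e^(−60.8λ), i.e. Gamma(12, 60.8).
Mode = (a−1)/b = 11/60.8 ≈ 0.181.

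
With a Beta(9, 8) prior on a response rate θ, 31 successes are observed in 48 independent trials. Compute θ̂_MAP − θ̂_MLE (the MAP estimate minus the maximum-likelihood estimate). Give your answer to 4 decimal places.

Posterior is Beta(40, 25); MAP = (40−1)/(65−2) = 39/63 ≈ 0.61905.
MLE ignores the prior: θ̂_MLE = k/n = 31/48 ≈ 0.64583.
Difference = 39/63 − 31/48 = -3/112 ≈ -0.0268.

MAP − MLE = -0.0268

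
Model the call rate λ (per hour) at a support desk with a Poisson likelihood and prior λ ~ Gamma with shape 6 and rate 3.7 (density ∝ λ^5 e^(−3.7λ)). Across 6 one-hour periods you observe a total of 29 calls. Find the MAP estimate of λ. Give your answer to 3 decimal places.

λ̂_MAP = 3.505

Σxᵢ = 29, n = 6.
Posterior ∝ λ^5e^(−3.7λ) · λ^29e^(−6λ) = λ^34e^(−9.7λ), i.e. Gamma(shape=35, rate=9.7).
The mode of a Gamma(a, b) with a ≥ 1 (shape–rate) is (a−1)/b = 34/9.7 ≈ 3.505.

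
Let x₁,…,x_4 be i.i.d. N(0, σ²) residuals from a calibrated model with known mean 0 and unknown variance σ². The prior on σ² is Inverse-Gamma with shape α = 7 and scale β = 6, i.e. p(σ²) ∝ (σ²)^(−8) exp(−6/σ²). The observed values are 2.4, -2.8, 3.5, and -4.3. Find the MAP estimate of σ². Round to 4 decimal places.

Sum of squared deviations about the known mean: SS = (2.4−0)² + (-2.8−0)² + (3.5−0)² + (-4.3−0)² = 44.34.
The Normal likelihood contributes (σ²)^(−n/2) exp(−SS/(2σ²)), so the posterior is Inverse-Gamma(α + n/2, β + SS/2) = Inverse-Gamma(9, 28.17).
The mode of Inverse-Gamma(a, b) is b/(a+1) = 28.17/10 ≈ 2.8170.

σ̂²_MAP = 2.8170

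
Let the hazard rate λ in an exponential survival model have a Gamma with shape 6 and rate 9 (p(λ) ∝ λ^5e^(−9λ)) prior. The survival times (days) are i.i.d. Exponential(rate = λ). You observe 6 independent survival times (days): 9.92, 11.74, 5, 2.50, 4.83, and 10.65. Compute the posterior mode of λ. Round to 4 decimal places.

The Exponential(rate=λ) likelihood is ∝ λ^n e^(−λΣtᵢ). Here n = 6 and Σtᵢ = 9.92 + 11.74 + 5 + 2.50 + 4.83 + 10.65 = 44.64.
Posterior ∝ λ^5e^(−9λ) · λ^6e^(−44.64λ) = λ^11e^(−53.64λ), i.e. Gamma(12, 53.64).
Mode = (a−1)/b = 11/53.64 ≈ 0.2051.

λ̂_MAP = 0.2051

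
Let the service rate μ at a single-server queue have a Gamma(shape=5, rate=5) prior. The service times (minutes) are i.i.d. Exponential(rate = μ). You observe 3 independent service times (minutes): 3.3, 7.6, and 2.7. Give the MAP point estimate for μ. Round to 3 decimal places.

The Exponential(rate=μ) likelihood is ∝ μ^n e^(−μΣtᵢ). Here n = 3 and Σtᵢ = 3.3 + 7.6 + 2.7 = 13.6.
Posterior ∝ μ^4e^(−5μ) · μ^3e^(−13.6μ) = μ^7e^(−18.6μ), i.e. Gamma(8, 18.6).
Mode = (a−1)/b = 7/18.6 ≈ 0.376.

μ̂_MAP = 0.376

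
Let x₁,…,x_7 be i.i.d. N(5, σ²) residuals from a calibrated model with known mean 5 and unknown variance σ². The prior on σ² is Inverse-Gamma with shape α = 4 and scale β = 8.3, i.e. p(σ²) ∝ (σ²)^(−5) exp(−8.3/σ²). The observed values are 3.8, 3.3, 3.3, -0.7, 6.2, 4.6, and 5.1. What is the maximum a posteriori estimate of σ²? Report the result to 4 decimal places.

σ̂²_MAP = 3.4071

Sum of squared deviations about the known mean: SS = (3.8−5)² + (3.3−5)² + (3.3−5)² + (-0.7−5)² + (6.2−5)² + (4.6−5)² + (5.1−5)² = 41.32.
The Normal likelihood contributes (σ²)^(−n/2) exp(−SS/(2σ²)), so the posterior is Inverse-Gamma(α + n/2, β + SS/2) = Inverse-Gamma(7.5, 28.96).
The mode of Inverse-Gamma(a, b) is b/(a+1) = 28.96/8.5 ≈ 3.4071.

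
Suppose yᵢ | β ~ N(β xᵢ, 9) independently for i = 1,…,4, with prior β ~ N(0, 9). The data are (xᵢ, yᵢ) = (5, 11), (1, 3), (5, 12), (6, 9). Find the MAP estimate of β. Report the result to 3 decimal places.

β̂_MAP = 1.955

log p(β | y) = −Σ(yᵢ − βxᵢ)²/(2·9) − β²/(2·9) + const.
Setting the derivative to zero: Σxᵢ(yᵢ − βxᵢ)/9 − β/9 = 0, so β = Σxᵢyᵢ / (Σxᵢ² + σ²/τ²).
Σxᵢyᵢ = 5·11 + 1·3 + 5·12 + 6·9 = 172; Σxᵢ² = 87; σ²/τ² = 1.
β̂_MAP = 172 / (87 + 1) = 172/88 ≈ 1.955.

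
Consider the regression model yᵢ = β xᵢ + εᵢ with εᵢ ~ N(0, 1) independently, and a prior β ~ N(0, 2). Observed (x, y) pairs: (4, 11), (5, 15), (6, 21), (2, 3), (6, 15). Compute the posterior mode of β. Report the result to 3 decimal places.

log p(β | y) = −Σ(yᵢ − βxᵢ)²/(2·1) − β²/(2·2) + const.
Setting the derivative to zero: Σxᵢ(yᵢ − βxᵢ)/1 − β/2 = 0, so β = Σxᵢyᵢ / (Σxᵢ² + σ²/τ²).
Σxᵢyᵢ = 4·11 + 5·15 + 6·21 + 2·3 + 6·15 = 341; Σxᵢ² = 117; σ²/τ² = 0.5.
β̂_MAP = 341 / (117 + 0.5) = 341/117.5 ≈ 2.902.

β̂_MAP = 2.902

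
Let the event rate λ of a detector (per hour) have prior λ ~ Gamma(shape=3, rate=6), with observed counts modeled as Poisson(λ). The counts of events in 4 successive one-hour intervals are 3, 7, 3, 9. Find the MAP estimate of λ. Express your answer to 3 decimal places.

Σxᵢ = 3+7+3+9 = 22, with n = 4.
Posterior ∝ λ^2e^(−6λ) · λ^22e^(−4λ) = λ^24e^(−10λ), i.e. Gamma(shape=25, rate=10).
The mode of a Gamma(a, b) with a ≥ 1 (shape–rate) is (a−1)/b = 24/10 ≈ 2.400.

λ̂_MAP = 2.400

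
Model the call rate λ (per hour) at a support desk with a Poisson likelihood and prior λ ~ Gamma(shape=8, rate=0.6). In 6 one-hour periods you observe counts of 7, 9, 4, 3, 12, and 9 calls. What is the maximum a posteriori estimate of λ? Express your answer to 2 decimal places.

λ̂_MAP = 7.73

Σxᵢ = 7+9+4+3+12+9 = 44, with n = 6.
Posterior ∝ λ^7e^(−0.6λ) · λ^44e^(−6λ) = λ^51e^(−6.6λ), i.e. Gamma(shape=52, rate=6.6).
The mode of a Gamma(a, b) with a ≥ 1 (shape–rate) is (a−1)/b = 51/6.6 ≈ 7.73.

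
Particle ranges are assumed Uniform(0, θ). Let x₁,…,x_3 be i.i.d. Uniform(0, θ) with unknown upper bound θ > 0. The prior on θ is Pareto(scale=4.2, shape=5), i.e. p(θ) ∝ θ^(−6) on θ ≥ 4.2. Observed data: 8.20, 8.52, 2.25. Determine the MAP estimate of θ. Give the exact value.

The Uniform(0, θ) likelihood is θ^(−n) for θ ≥ max(xᵢ), zero otherwise. Here max(xᵢ) = 8.52.
Posterior ∝ θ^(−6) · θ^(−3) = θ^(−9) on θ ≥ max(4.2, 8.52) = 8.52.
This density is strictly decreasing in θ, so the posterior mode lies at the lower boundary of the support.

θ̂_MAP = 8.52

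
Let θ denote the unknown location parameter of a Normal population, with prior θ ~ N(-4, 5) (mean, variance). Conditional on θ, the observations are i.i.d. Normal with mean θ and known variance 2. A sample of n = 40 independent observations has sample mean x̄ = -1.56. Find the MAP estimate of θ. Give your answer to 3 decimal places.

n = 40, x̄ = -1.56.
For a Normal prior and Normal likelihood with known variance, the posterior is Normal; its mode equals its mean, the precision-weighted average.
Prior precision 1/σ₀² = 1/5 = 0.2; data precision n/σ² = 40/2 = 20.
θ̂ = (0.2·(-4) + 20·(-1.56)) / (0.2 + 20) = (-32)/20.2 = -160/101 ≈ -1.584.

θ̂_MAP = -1.584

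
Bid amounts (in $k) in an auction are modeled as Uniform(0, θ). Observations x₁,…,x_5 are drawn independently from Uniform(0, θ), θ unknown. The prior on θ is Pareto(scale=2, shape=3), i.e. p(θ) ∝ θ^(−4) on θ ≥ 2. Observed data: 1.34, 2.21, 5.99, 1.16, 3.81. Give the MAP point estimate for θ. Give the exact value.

θ̂_MAP = 5.99

The Uniform(0, θ) likelihood is θ^(−n) for θ ≥ max(xᵢ), zero otherwise. Here max(xᵢ) = 5.99.
Posterior ∝ θ^(−4) · θ^(−5) = θ^(−9) on θ ≥ max(2, 5.99) = 5.99.
This density is strictly decreasing in θ, so the posterior mode lies at the lower boundary of the support.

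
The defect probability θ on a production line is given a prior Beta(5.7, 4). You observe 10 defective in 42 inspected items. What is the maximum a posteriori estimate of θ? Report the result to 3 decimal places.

Prior: Beta(5.7, 4).
Data: 10 successes in 42 trials. The binomial likelihood contributes θ^10(1−θ)^32, so the posterior is Beta(5.7+10, 4+32) = Beta(15.7, 36).
For Beta(a, b) with a, b > 1 the mode is (a−1)/(a+b−2) = 14.7/49.7 ≈ 0.296.

θ̂_MAP = 0.296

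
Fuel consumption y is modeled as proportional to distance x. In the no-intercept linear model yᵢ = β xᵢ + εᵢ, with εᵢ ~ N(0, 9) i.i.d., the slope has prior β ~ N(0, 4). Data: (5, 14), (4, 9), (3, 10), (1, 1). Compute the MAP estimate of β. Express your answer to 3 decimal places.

β̂_MAP = 2.573

log p(β | y) = −Σ(yᵢ − βxᵢ)²/(2·9) − β²/(2·4) + const.
Setting the derivative to zero: Σxᵢ(yᵢ − βxᵢ)/9 − β/4 = 0, so β = Σxᵢyᵢ / (Σxᵢ² + σ²/τ²).
Σxᵢyᵢ = 5·14 + 4·9 + 3·10 + 1·1 = 137; Σxᵢ² = 51; σ²/τ² = 2.25.
β̂_MAP = 137 / (51 + 2.25) = 137/53.25 ≈ 2.573.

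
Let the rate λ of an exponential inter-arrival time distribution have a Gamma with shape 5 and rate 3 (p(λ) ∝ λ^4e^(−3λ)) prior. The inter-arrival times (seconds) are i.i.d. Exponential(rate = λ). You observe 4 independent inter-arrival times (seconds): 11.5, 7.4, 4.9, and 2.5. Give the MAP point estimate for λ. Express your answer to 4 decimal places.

λ̂_MAP = 0.2730

The Exponential(rate=λ) likelihood is ∝ λ^n e^(−λΣtᵢ). Here n = 4 and Σtᵢ = 11.5 + 7.4 + 4.9 + 2.5 = 26.3.
Posterior ∝ λ^4e^(−3λ) · λ^4e^(−26.3λ) = λ^8e^(−29.3λ), i.e. Gamma(9, 29.3).
Mode = (a−1)/b = 8/29.3 ≈ 0.2730.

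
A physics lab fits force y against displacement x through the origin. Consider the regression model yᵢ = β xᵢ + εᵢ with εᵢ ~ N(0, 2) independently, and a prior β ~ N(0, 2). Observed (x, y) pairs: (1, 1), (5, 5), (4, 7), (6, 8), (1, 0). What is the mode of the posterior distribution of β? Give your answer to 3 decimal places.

log p(β | y) = −Σ(yᵢ − βxᵢ)²/(2·2) − β²/(2·2) + const.
Setting the derivative to zero: Σxᵢ(yᵢ − βxᵢ)/2 − β/2 = 0, so β = Σxᵢyᵢ / (Σxᵢ² + σ²/τ²).
Σxᵢyᵢ = 1·1 + 5·5 + 4·7 + 6·8 + 1·0 = 102; Σxᵢ² = 79; σ²/τ² = 1.
β̂_MAP = 102 / (79 + 1) = 102/80 ≈ 1.275.

β̂_MAP = 1.275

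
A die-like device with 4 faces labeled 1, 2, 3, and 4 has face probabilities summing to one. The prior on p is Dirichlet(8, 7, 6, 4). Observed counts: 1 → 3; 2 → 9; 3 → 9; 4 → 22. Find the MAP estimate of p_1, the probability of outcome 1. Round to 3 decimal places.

MAP estimate: 0.156

The posterior is Dirichlet(αᵢ + nᵢ) = Dirichlet(11, 16, 15, 26).
For a Dirichlet(a₁,…,a_K) with all aᵢ > 1, the mode has j-th component (aⱼ − 1)/(Σaᵢ − K).
Here Σaᵢ = 68 and K = 4, so p_1 = (11 − 1)/(68 − 4) = 10/64 ≈ 0.156.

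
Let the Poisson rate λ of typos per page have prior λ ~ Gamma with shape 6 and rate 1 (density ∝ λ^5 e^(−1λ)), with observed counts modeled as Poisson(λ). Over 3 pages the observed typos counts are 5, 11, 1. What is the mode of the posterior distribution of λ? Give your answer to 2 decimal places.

λ̂_MAP = 5.50

Σxᵢ = 5+11+1 = 17, with n = 3.
Posterior ∝ λ^5e^(−1λ) · λ^17e^(−3λ) = λ^22e^(−4λ), i.e. Gamma(shape=23, rate=4).
The mode of a Gamma(a, b) with a ≥ 1 (shape–rate) is (a−1)/b = 22/4 ≈ 5.50.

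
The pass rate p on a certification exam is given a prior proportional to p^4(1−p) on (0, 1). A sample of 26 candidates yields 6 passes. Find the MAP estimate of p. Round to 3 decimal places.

The prior density ∝ p^4(1−p)^1 is the kernel of Beta(5, 2).
Data: 6 successes in 26 trials. The binomial likelihood contributes p^6(1−p)^20, so the posterior is Beta(5+6, 2+20) = Beta(11, 22).
For Beta(a, b) with a, b > 1 the mode is (a−1)/(a+b−2) = 10/31 ≈ 0.323.

p̂_MAP = 0.323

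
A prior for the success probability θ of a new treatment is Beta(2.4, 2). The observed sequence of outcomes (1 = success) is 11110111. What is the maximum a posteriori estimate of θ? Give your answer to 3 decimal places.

Prior: Beta(2.4, 2).
Data: 7 successes in 8 trials (from the sequence). The binomial likelihood contributes θ^7(1−θ)^1, so the posterior is Beta(2.4+7, 2+1) = Beta(9.4, 3).
For Beta(a, b) with a, b > 1 the mode is (a−1)/(a+b−2) = 8.4/10.4 ≈ 0.808.

θ̂_MAP = 0.808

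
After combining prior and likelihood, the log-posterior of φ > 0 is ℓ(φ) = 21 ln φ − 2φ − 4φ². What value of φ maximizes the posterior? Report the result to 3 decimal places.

φ̂_MAP = 1.500

ℓ'(φ) = 21/φ − 2 − 8φ. Setting this to zero and multiplying by φ: 8φ² + 2φ − 21 = 0.
φ = (−2 + √(2² + 4·8·21)) / (2·8) = (−2 + √676) / 16 = (−2 + 26)/16 = 3/2.
ℓ''(φ) = −21/φ² − 8 < 0, confirming a maximum.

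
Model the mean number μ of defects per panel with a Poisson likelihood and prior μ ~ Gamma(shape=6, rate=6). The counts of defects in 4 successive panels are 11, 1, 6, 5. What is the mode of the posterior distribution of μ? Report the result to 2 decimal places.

Σxᵢ = 11+1+6+5 = 23, with n = 4.
Posterior ∝ μ^5e^(−6μ) · μ^23e^(−4μ) = μ^28e^(−10μ), i.e. Gamma(shape=29, rate=10).
The mode of a Gamma(a, b) with a ≥ 1 (shape–rate) is (a−1)/b = 28/10 ≈ 2.80.

μ̂_MAP = 2.80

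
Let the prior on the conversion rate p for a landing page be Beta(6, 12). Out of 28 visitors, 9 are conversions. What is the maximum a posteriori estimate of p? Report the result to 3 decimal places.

p̂_MAP = 0.318

Prior: Beta(6, 12).
Data: 9 successes in 28 trials. The binomial likelihood contributes p^9(1−p)^19, so the posterior is Beta(6+9, 12+19) = Beta(15, 31).
For Beta(a, b) with a, b > 1 the mode is (a−1)/(a+b−2) = 14/44 ≈ 0.318.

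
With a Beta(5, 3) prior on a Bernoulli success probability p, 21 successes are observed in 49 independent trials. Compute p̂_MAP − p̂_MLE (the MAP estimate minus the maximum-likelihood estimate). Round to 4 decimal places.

MAP − MLE = 0.0260

Posterior is Beta(26, 31); MAP = (26−1)/(57−2) = 25/55 ≈ 0.45455.
MLE ignores the prior: p̂_MLE = k/n = 21/49 ≈ 0.42857.
Difference = 25/55 − 21/49 = 2/77 ≈ 0.0260.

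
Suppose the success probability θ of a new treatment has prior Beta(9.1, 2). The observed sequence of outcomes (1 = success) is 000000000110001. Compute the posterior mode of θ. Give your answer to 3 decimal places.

θ̂_MAP = 0.461

Prior: Beta(9.1, 2).
Data: 3 successes in 15 trials (from the sequence). The binomial likelihood contributes θ^3(1−θ)^12, so the posterior is Beta(9.1+3, 2+12) = Beta(12.1, 14).
For Beta(a, b) with a, b > 1 the mode is (a−1)/(a+b−2) = 11.1/24.1 ≈ 0.461.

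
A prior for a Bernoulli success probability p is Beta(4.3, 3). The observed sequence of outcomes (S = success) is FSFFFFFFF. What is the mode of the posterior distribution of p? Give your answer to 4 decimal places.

p̂_MAP = 0.3007

Prior: Beta(4.3, 3).
Data: 1 success in 9 trials (from the sequence). The binomial likelihood contributes p(1−p)^8, so the posterior is Beta(4.3+1, 3+8) = Beta(5.3, 11).
For Beta(a, b) with a, b > 1 the mode is (a−1)/(a+b−2) = 4.3/14.3 ≈ 0.3007.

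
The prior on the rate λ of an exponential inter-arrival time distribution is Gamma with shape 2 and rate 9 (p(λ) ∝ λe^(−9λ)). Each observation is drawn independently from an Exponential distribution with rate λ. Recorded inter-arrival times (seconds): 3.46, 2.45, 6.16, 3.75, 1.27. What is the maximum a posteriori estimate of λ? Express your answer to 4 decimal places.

λ̂_MAP = 0.2300

The Exponential(rate=λ) likelihood is ∝ λ^n e^(−λΣtᵢ). Here n = 5 and Σtᵢ = 3.46 + 2.45 + 6.16 + 3.75 + 1.27 = 17.09.
Posterior ∝ λe^(−9λ) · λ^5e^(−17.09λ) = λ^6e^(−26.09λ), i.e. Gamma(7, 26.09).
Mode = (a−1)/b = 6/26.09 ≈ 0.2300.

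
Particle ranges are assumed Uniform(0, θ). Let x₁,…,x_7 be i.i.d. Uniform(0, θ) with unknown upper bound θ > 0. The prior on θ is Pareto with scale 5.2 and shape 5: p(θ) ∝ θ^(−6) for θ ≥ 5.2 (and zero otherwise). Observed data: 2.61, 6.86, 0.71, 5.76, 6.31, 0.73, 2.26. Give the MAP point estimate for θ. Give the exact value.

θ̂_MAP = 6.86

The Uniform(0, θ) likelihood is θ^(−n) for θ ≥ max(xᵢ), zero otherwise. Here max(xᵢ) = 6.86.
Posterior ∝ θ^(−6) · θ^(−7) = θ^(−13) on θ ≥ max(5.2, 6.86) = 6.86.
This density is strictly decreasing in θ, so the posterior mode lies at the lower boundary of the support.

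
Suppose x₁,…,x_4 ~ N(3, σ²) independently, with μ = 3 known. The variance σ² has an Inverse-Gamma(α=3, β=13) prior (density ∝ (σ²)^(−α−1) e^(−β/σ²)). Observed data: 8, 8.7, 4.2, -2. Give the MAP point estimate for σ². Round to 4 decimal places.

Sum of squared deviations about the known mean: SS = (8−3)² + (8.7−3)² + (4.2−3)² + (-2−3)² = 83.93.
The Normal likelihood contributes (σ²)^(−n/2) exp(−SS/(2σ²)), so the posterior is Inverse-Gamma(α + n/2, β + SS/2) = Inverse-Gamma(5, 54.965).
The mode of Inverse-Gamma(a, b) is b/(a+1) = 54.965/6 ≈ 9.1608.

σ̂²_MAP = 9.1608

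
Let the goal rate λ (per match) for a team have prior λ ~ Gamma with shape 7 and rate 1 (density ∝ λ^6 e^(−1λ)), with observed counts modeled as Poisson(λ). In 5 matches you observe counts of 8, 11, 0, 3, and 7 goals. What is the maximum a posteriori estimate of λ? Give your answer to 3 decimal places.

Σxᵢ = 8+11+0+3+7 = 29, with n = 5.
Posterior ∝ λ^6e^(−1λ) · λ^29e^(−5λ) = λ^35e^(−6λ), i.e. Gamma(shape=36, rate=6).
The mode of a Gamma(a, b) with a ≥ 1 (shape–rate) is (a−1)/b = 35/6 ≈ 5.833.

λ̂_MAP = 5.833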